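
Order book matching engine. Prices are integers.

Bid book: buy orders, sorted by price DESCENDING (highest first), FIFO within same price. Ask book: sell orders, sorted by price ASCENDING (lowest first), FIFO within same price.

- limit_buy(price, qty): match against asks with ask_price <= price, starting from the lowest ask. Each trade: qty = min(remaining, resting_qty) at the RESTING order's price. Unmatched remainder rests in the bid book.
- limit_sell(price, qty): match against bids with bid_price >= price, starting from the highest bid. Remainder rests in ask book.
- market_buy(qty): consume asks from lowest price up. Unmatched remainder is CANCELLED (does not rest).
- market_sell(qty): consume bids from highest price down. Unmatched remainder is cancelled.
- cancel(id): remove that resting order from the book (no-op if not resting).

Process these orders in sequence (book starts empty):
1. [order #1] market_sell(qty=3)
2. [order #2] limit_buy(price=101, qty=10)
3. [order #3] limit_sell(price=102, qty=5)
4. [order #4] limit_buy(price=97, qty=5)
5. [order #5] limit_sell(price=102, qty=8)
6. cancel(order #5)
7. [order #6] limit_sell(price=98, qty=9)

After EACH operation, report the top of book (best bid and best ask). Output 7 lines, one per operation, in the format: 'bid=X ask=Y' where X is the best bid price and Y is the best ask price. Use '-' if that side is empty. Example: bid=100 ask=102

After op 1 [order #1] market_sell(qty=3): fills=none; bids=[-] asks=[-]
After op 2 [order #2] limit_buy(price=101, qty=10): fills=none; bids=[#2:10@101] asks=[-]
After op 3 [order #3] limit_sell(price=102, qty=5): fills=none; bids=[#2:10@101] asks=[#3:5@102]
After op 4 [order #4] limit_buy(price=97, qty=5): fills=none; bids=[#2:10@101 #4:5@97] asks=[#3:5@102]
After op 5 [order #5] limit_sell(price=102, qty=8): fills=none; bids=[#2:10@101 #4:5@97] asks=[#3:5@102 #5:8@102]
After op 6 cancel(order #5): fills=none; bids=[#2:10@101 #4:5@97] asks=[#3:5@102]
After op 7 [order #6] limit_sell(price=98, qty=9): fills=#2x#6:9@101; bids=[#2:1@101 #4:5@97] asks=[#3:5@102]

Answer: bid=- ask=-
bid=101 ask=-
bid=101 ask=102
bid=101 ask=102
bid=101 ask=102
bid=101 ask=102
bid=101 ask=102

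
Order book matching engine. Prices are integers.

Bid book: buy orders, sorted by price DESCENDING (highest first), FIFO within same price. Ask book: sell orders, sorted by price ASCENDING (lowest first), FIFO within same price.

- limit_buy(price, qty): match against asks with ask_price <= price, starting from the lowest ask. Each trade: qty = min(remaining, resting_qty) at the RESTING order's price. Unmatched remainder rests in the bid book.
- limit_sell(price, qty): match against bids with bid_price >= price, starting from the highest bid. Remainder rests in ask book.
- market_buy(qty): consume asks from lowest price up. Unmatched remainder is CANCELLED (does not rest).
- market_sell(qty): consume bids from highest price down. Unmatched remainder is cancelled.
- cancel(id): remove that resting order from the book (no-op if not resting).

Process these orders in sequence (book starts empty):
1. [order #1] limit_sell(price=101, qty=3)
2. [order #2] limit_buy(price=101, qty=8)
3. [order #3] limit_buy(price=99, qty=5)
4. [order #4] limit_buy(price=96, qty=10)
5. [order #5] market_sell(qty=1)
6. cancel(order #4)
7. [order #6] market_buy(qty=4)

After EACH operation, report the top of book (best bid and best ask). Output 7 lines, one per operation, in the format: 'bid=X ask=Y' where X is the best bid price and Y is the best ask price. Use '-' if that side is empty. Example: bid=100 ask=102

Answer: bid=- ask=101
bid=101 ask=-
bid=101 ask=-
bid=101 ask=-
bid=101 ask=-
bid=101 ask=-
bid=101 ask=-

Derivation:
After op 1 [order #1] limit_sell(price=101, qty=3): fills=none; bids=[-] asks=[#1:3@101]
After op 2 [order #2] limit_buy(price=101, qty=8): fills=#2x#1:3@101; bids=[#2:5@101] asks=[-]
After op 3 [order #3] limit_buy(price=99, qty=5): fills=none; bids=[#2:5@101 #3:5@99] asks=[-]
After op 4 [order #4] limit_buy(price=96, qty=10): fills=none; bids=[#2:5@101 #3:5@99 #4:10@96] asks=[-]
After op 5 [order #5] market_sell(qty=1): fills=#2x#5:1@101; bids=[#2:4@101 #3:5@99 #4:10@96] asks=[-]
After op 6 cancel(order #4): fills=none; bids=[#2:4@101 #3:5@99] asks=[-]
After op 7 [order #6] market_buy(qty=4): fills=none; bids=[#2:4@101 #3:5@99] asks=[-]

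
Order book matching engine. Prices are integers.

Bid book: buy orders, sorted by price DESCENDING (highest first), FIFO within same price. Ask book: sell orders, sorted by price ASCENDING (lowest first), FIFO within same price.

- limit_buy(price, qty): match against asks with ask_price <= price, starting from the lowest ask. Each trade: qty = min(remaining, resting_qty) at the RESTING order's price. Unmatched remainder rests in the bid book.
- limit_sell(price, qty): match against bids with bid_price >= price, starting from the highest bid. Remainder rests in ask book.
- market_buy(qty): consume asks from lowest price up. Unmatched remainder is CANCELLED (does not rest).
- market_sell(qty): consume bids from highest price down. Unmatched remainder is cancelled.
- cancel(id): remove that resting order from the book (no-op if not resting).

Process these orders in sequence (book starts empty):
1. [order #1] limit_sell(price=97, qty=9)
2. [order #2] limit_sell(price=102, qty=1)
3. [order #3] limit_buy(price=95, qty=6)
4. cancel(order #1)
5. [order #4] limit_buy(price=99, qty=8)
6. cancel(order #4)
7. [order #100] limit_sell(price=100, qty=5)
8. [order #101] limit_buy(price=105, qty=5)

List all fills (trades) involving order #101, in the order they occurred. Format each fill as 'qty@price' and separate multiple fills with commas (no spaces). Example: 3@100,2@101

Answer: 5@100

Derivation:
After op 1 [order #1] limit_sell(price=97, qty=9): fills=none; bids=[-] asks=[#1:9@97]
After op 2 [order #2] limit_sell(price=102, qty=1): fills=none; bids=[-] asks=[#1:9@97 #2:1@102]
After op 3 [order #3] limit_buy(price=95, qty=6): fills=none; bids=[#3:6@95] asks=[#1:9@97 #2:1@102]
After op 4 cancel(order #1): fills=none; bids=[#3:6@95] asks=[#2:1@102]
After op 5 [order #4] limit_buy(price=99, qty=8): fills=none; bids=[#4:8@99 #3:6@95] asks=[#2:1@102]
After op 6 cancel(order #4): fills=none; bids=[#3:6@95] asks=[#2:1@102]
After op 7 [order #100] limit_sell(price=100, qty=5): fills=none; bids=[#3:6@95] asks=[#100:5@100 #2:1@102]
After op 8 [order #101] limit_buy(price=105, qty=5): fills=#101x#100:5@100; bids=[#3:6@95] asks=[#2:1@102]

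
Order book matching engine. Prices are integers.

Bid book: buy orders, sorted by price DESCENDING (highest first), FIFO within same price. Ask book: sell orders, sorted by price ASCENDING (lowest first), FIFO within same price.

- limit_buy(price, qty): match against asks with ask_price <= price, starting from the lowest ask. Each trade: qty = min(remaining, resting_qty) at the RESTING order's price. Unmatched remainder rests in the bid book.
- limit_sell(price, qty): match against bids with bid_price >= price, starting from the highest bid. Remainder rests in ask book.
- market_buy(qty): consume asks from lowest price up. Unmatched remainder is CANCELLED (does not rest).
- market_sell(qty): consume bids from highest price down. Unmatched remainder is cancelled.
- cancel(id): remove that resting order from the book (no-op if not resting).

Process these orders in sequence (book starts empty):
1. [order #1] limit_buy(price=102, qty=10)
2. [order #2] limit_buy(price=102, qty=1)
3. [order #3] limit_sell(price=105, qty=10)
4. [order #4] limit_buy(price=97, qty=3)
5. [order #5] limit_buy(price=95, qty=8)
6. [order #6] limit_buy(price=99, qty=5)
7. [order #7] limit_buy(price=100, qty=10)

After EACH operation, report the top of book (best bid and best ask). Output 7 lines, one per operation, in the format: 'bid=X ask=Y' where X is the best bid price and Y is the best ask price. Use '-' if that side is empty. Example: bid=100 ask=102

Answer: bid=102 ask=-
bid=102 ask=-
bid=102 ask=105
bid=102 ask=105
bid=102 ask=105
bid=102 ask=105
bid=102 ask=105

Derivation:
After op 1 [order #1] limit_buy(price=102, qty=10): fills=none; bids=[#1:10@102] asks=[-]
After op 2 [order #2] limit_buy(price=102, qty=1): fills=none; bids=[#1:10@102 #2:1@102] asks=[-]
After op 3 [order #3] limit_sell(price=105, qty=10): fills=none; bids=[#1:10@102 #2:1@102] asks=[#3:10@105]
After op 4 [order #4] limit_buy(price=97, qty=3): fills=none; bids=[#1:10@102 #2:1@102 #4:3@97] asks=[#3:10@105]
After op 5 [order #5] limit_buy(price=95, qty=8): fills=none; bids=[#1:10@102 #2:1@102 #4:3@97 #5:8@95] asks=[#3:10@105]
After op 6 [order #6] limit_buy(price=99, qty=5): fills=none; bids=[#1:10@102 #2:1@102 #6:5@99 #4:3@97 #5:8@95] asks=[#3:10@105]
After op 7 [order #7] limit_buy(price=100, qty=10): fills=none; bids=[#1:10@102 #2:1@102 #7:10@100 #6:5@99 #4:3@97 #5:8@95] asks=[#3:10@105]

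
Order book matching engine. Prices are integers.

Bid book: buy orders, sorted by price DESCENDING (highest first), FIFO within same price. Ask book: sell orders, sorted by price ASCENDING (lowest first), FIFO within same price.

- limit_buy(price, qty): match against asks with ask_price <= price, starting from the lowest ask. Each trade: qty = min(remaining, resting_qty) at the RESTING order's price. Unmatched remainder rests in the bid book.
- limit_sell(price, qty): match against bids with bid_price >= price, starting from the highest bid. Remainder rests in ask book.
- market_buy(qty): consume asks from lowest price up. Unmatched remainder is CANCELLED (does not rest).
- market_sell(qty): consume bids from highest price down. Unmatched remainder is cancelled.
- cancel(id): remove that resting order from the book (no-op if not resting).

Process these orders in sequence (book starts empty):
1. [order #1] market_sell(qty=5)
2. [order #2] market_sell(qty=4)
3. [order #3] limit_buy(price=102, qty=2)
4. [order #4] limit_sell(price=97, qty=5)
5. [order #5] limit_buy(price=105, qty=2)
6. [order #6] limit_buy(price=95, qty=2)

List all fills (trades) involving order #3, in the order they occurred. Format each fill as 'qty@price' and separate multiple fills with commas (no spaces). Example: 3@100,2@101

After op 1 [order #1] market_sell(qty=5): fills=none; bids=[-] asks=[-]
After op 2 [order #2] market_sell(qty=4): fills=none; bids=[-] asks=[-]
After op 3 [order #3] limit_buy(price=102, qty=2): fills=none; bids=[#3:2@102] asks=[-]
After op 4 [order #4] limit_sell(price=97, qty=5): fills=#3x#4:2@102; bids=[-] asks=[#4:3@97]
After op 5 [order #5] limit_buy(price=105, qty=2): fills=#5x#4:2@97; bids=[-] asks=[#4:1@97]
After op 6 [order #6] limit_buy(price=95, qty=2): fills=none; bids=[#6:2@95] asks=[#4:1@97]

Answer: 2@102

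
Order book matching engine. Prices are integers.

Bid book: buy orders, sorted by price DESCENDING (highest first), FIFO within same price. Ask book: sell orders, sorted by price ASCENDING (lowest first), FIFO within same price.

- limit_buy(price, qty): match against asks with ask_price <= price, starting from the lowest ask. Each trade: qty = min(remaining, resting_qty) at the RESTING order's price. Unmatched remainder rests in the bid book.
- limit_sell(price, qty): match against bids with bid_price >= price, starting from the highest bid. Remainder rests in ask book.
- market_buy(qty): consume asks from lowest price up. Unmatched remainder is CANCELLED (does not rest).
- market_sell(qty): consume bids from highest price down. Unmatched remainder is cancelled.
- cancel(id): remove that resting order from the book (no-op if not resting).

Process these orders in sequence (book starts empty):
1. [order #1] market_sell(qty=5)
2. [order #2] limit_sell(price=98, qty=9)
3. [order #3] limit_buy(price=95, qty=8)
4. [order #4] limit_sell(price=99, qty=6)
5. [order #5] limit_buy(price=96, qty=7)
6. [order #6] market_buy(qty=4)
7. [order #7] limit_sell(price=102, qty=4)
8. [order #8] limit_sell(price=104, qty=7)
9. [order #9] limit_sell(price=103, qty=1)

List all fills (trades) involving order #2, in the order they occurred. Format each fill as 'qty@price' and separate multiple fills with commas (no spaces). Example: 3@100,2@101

After op 1 [order #1] market_sell(qty=5): fills=none; bids=[-] asks=[-]
After op 2 [order #2] limit_sell(price=98, qty=9): fills=none; bids=[-] asks=[#2:9@98]
After op 3 [order #3] limit_buy(price=95, qty=8): fills=none; bids=[#3:8@95] asks=[#2:9@98]
After op 4 [order #4] limit_sell(price=99, qty=6): fills=none; bids=[#3:8@95] asks=[#2:9@98 #4:6@99]
After op 5 [order #5] limit_buy(price=96, qty=7): fills=none; bids=[#5:7@96 #3:8@95] asks=[#2:9@98 #4:6@99]
After op 6 [order #6] market_buy(qty=4): fills=#6x#2:4@98; bids=[#5:7@96 #3:8@95] asks=[#2:5@98 #4:6@99]
After op 7 [order #7] limit_sell(price=102, qty=4): fills=none; bids=[#5:7@96 #3:8@95] asks=[#2:5@98 #4:6@99 #7:4@102]
After op 8 [order #8] limit_sell(price=104, qty=7): fills=none; bids=[#5:7@96 #3:8@95] asks=[#2:5@98 #4:6@99 #7:4@102 #8:7@104]
After op 9 [order #9] limit_sell(price=103, qty=1): fills=none; bids=[#5:7@96 #3:8@95] asks=[#2:5@98 #4:6@99 #7:4@102 #9:1@103 #8:7@104]

Answer: 4@98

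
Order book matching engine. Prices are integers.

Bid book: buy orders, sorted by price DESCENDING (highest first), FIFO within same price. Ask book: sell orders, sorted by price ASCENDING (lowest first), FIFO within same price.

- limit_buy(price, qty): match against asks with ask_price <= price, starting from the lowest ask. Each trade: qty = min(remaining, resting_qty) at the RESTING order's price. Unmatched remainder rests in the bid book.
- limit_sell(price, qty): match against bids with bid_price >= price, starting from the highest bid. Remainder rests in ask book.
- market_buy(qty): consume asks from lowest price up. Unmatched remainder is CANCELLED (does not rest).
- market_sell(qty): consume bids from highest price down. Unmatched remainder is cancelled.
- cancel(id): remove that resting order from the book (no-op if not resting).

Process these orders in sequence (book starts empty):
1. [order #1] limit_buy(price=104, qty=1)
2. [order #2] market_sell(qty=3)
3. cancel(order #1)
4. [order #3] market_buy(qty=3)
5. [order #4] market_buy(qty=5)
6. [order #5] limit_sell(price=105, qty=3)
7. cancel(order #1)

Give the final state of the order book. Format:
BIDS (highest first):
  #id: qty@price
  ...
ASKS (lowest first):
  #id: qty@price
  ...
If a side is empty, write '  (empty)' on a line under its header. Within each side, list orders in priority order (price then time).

After op 1 [order #1] limit_buy(price=104, qty=1): fills=none; bids=[#1:1@104] asks=[-]
After op 2 [order #2] market_sell(qty=3): fills=#1x#2:1@104; bids=[-] asks=[-]
After op 3 cancel(order #1): fills=none; bids=[-] asks=[-]
After op 4 [order #3] market_buy(qty=3): fills=none; bids=[-] asks=[-]
After op 5 [order #4] market_buy(qty=5): fills=none; bids=[-] asks=[-]
After op 6 [order #5] limit_sell(price=105, qty=3): fills=none; bids=[-] asks=[#5:3@105]
After op 7 cancel(order #1): fills=none; bids=[-] asks=[#5:3@105]

Answer: BIDS (highest first):
  (empty)
ASKS (lowest first):
  #5: 3@105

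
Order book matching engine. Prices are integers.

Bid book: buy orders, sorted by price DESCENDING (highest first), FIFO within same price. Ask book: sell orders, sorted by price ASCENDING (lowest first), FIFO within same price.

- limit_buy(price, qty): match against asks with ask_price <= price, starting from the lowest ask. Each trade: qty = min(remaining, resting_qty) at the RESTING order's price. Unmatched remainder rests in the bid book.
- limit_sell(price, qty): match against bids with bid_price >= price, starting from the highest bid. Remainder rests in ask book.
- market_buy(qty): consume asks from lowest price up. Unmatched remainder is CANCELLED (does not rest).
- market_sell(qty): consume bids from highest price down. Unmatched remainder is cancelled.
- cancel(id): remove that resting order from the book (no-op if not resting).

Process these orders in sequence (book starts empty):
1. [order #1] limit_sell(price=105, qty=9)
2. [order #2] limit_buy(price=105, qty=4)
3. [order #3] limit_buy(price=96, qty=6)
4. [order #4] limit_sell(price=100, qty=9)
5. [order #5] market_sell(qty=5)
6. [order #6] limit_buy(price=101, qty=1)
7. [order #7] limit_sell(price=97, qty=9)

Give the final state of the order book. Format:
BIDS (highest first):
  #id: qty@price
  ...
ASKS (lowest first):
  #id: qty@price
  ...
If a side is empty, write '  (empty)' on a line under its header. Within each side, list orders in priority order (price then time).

Answer: BIDS (highest first):
  #3: 1@96
ASKS (lowest first):
  #7: 9@97
  #4: 8@100
  #1: 5@105

Derivation:
After op 1 [order #1] limit_sell(price=105, qty=9): fills=none; bids=[-] asks=[#1:9@105]
After op 2 [order #2] limit_buy(price=105, qty=4): fills=#2x#1:4@105; bids=[-] asks=[#1:5@105]
After op 3 [order #3] limit_buy(price=96, qty=6): fills=none; bids=[#3:6@96] asks=[#1:5@105]
After op 4 [order #4] limit_sell(price=100, qty=9): fills=none; bids=[#3:6@96] asks=[#4:9@100 #1:5@105]
After op 5 [order #5] market_sell(qty=5): fills=#3x#5:5@96; bids=[#3:1@96] asks=[#4:9@100 #1:5@105]
After op 6 [order #6] limit_buy(price=101, qty=1): fills=#6x#4:1@100; bids=[#3:1@96] asks=[#4:8@100 #1:5@105]
After op 7 [order #7] limit_sell(price=97, qty=9): fills=none; bids=[#3:1@96] asks=[#7:9@97 #4:8@100 #1:5@105]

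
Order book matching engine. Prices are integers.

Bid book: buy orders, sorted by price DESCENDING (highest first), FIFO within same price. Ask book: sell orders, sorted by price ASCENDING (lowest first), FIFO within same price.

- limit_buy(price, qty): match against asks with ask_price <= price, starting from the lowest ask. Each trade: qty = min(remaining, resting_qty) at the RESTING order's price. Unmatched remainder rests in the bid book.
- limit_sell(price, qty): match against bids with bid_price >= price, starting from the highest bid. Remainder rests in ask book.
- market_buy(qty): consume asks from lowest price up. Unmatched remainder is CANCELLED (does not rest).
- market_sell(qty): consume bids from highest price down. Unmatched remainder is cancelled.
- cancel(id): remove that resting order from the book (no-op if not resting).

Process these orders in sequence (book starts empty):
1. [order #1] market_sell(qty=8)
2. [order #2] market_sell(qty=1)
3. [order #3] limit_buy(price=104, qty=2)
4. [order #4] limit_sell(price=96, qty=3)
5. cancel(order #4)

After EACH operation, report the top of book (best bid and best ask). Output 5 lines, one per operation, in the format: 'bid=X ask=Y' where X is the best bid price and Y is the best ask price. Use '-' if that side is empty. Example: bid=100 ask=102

Answer: bid=- ask=-
bid=- ask=-
bid=104 ask=-
bid=- ask=96
bid=- ask=-

Derivation:
After op 1 [order #1] market_sell(qty=8): fills=none; bids=[-] asks=[-]
After op 2 [order #2] market_sell(qty=1): fills=none; bids=[-] asks=[-]
After op 3 [order #3] limit_buy(price=104, qty=2): fills=none; bids=[#3:2@104] asks=[-]
After op 4 [order #4] limit_sell(price=96, qty=3): fills=#3x#4:2@104; bids=[-] asks=[#4:1@96]
After op 5 cancel(order #4): fills=none; bids=[-] asks=[-]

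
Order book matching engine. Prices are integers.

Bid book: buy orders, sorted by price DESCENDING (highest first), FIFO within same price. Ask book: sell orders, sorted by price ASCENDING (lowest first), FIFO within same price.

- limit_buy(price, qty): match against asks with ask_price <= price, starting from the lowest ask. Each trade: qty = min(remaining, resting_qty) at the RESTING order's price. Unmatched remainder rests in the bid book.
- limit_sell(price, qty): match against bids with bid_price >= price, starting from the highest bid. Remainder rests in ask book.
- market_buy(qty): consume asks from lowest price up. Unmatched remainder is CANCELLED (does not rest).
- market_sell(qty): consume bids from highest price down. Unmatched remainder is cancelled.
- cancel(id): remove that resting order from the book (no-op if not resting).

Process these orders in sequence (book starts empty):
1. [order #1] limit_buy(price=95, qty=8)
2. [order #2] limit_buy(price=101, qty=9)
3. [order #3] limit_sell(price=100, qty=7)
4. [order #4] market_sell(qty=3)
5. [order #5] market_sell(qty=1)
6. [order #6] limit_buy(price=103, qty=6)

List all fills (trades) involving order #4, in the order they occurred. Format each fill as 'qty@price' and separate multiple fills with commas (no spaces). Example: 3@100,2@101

Answer: 2@101,1@95

Derivation:
After op 1 [order #1] limit_buy(price=95, qty=8): fills=none; bids=[#1:8@95] asks=[-]
After op 2 [order #2] limit_buy(price=101, qty=9): fills=none; bids=[#2:9@101 #1:8@95] asks=[-]
After op 3 [order #3] limit_sell(price=100, qty=7): fills=#2x#3:7@101; bids=[#2:2@101 #1:8@95] asks=[-]
After op 4 [order #4] market_sell(qty=3): fills=#2x#4:2@101 #1x#4:1@95; bids=[#1:7@95] asks=[-]
After op 5 [order #5] market_sell(qty=1): fills=#1x#5:1@95; bids=[#1:6@95] asks=[-]
After op 6 [order #6] limit_buy(price=103, qty=6): fills=none; bids=[#6:6@103 #1:6@95] asks=[-]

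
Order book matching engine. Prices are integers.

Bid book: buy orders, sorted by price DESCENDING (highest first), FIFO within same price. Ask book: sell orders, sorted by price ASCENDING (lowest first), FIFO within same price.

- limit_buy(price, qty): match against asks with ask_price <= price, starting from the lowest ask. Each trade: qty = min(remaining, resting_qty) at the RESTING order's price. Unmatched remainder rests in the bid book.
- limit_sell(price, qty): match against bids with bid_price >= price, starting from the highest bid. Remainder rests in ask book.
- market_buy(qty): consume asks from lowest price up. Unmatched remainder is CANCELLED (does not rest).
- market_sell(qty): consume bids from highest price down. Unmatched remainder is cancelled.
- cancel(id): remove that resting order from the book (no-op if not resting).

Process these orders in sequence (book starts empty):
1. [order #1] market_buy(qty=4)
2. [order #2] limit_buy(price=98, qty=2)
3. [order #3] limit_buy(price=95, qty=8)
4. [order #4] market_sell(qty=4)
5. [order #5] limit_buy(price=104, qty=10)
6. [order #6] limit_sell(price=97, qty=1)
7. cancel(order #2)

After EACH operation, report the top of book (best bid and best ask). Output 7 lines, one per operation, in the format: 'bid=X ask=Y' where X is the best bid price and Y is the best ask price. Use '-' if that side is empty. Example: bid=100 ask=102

After op 1 [order #1] market_buy(qty=4): fills=none; bids=[-] asks=[-]
After op 2 [order #2] limit_buy(price=98, qty=2): fills=none; bids=[#2:2@98] asks=[-]
After op 3 [order #3] limit_buy(price=95, qty=8): fills=none; bids=[#2:2@98 #3:8@95] asks=[-]
After op 4 [order #4] market_sell(qty=4): fills=#2x#4:2@98 #3x#4:2@95; bids=[#3:6@95] asks=[-]
After op 5 [order #5] limit_buy(price=104, qty=10): fills=none; bids=[#5:10@104 #3:6@95] asks=[-]
After op 6 [order #6] limit_sell(price=97, qty=1): fills=#5x#6:1@104; bids=[#5:9@104 #3:6@95] asks=[-]
After op 7 cancel(order #2): fills=none; bids=[#5:9@104 #3:6@95] asks=[-]

Answer: bid=- ask=-
bid=98 ask=-
bid=98 ask=-
bid=95 ask=-
bid=104 ask=-
bid=104 ask=-
bid=104 ask=-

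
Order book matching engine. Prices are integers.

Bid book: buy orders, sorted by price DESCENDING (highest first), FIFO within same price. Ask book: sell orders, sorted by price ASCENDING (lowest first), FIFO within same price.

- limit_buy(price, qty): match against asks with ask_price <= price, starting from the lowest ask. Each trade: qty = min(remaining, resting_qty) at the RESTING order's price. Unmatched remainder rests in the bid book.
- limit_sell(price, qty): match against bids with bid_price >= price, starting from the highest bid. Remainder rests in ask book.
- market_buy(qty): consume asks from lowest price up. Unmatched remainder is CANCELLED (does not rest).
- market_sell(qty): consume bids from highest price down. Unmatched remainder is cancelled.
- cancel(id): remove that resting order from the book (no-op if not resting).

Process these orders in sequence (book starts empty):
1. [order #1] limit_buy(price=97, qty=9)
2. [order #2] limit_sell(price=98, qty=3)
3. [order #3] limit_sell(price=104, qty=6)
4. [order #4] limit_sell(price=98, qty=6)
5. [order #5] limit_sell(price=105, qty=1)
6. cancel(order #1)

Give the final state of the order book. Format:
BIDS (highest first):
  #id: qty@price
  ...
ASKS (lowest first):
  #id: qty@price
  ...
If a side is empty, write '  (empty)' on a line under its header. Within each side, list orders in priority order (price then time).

Answer: BIDS (highest first):
  (empty)
ASKS (lowest first):
  #2: 3@98
  #4: 6@98
  #3: 6@104
  #5: 1@105

Derivation:
After op 1 [order #1] limit_buy(price=97, qty=9): fills=none; bids=[#1:9@97] asks=[-]
After op 2 [order #2] limit_sell(price=98, qty=3): fills=none; bids=[#1:9@97] asks=[#2:3@98]
After op 3 [order #3] limit_sell(price=104, qty=6): fills=none; bids=[#1:9@97] asks=[#2:3@98 #3:6@104]
After op 4 [order #4] limit_sell(price=98, qty=6): fills=none; bids=[#1:9@97] asks=[#2:3@98 #4:6@98 #3:6@104]
After op 5 [order #5] limit_sell(price=105, qty=1): fills=none; bids=[#1:9@97] asks=[#2:3@98 #4:6@98 #3:6@104 #5:1@105]
After op 6 cancel(order #1): fills=none; bids=[-] asks=[#2:3@98 #4:6@98 #3:6@104 #5:1@105]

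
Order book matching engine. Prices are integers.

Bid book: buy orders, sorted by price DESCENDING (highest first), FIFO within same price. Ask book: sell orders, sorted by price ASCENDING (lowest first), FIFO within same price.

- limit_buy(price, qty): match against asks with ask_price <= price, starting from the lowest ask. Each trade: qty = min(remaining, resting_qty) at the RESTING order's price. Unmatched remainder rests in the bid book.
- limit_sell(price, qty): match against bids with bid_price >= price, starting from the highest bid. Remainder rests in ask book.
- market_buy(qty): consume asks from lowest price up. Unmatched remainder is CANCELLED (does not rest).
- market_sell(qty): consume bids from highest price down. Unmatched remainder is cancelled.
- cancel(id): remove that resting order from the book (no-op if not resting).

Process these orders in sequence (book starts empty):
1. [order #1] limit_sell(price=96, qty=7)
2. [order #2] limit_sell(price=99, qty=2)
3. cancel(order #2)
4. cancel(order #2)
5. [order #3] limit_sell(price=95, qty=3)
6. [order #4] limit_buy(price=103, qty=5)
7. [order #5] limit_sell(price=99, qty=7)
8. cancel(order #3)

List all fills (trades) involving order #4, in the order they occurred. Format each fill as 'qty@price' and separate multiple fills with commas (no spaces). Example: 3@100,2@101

After op 1 [order #1] limit_sell(price=96, qty=7): fills=none; bids=[-] asks=[#1:7@96]
After op 2 [order #2] limit_sell(price=99, qty=2): fills=none; bids=[-] asks=[#1:7@96 #2:2@99]
After op 3 cancel(order #2): fills=none; bids=[-] asks=[#1:7@96]
After op 4 cancel(order #2): fills=none; bids=[-] asks=[#1:7@96]
After op 5 [order #3] limit_sell(price=95, qty=3): fills=none; bids=[-] asks=[#3:3@95 #1:7@96]
After op 6 [order #4] limit_buy(price=103, qty=5): fills=#4x#3:3@95 #4x#1:2@96; bids=[-] asks=[#1:5@96]
After op 7 [order #5] limit_sell(price=99, qty=7): fills=none; bids=[-] asks=[#1:5@96 #5:7@99]
After op 8 cancel(order #3): fills=none; bids=[-] asks=[#1:5@96 #5:7@99]

Answer: 3@95,2@96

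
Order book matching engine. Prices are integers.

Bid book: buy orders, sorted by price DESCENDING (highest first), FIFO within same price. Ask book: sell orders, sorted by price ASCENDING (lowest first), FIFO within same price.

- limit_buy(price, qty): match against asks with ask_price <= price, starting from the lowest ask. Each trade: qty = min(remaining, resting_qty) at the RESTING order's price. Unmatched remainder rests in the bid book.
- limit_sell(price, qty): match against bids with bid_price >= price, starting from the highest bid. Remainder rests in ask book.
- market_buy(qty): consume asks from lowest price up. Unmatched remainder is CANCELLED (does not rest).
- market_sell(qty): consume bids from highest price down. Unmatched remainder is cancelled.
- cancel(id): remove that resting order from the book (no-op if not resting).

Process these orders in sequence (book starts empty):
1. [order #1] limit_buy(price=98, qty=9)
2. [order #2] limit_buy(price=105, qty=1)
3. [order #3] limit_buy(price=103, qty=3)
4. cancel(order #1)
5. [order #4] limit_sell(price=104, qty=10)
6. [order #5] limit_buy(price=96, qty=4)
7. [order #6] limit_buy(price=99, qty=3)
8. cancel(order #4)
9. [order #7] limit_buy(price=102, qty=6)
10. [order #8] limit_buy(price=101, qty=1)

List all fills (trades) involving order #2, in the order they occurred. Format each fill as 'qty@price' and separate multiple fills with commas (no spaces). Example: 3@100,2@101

Answer: 1@105

Derivation:
After op 1 [order #1] limit_buy(price=98, qty=9): fills=none; bids=[#1:9@98] asks=[-]
After op 2 [order #2] limit_buy(price=105, qty=1): fills=none; bids=[#2:1@105 #1:9@98] asks=[-]
After op 3 [order #3] limit_buy(price=103, qty=3): fills=none; bids=[#2:1@105 #3:3@103 #1:9@98] asks=[-]
After op 4 cancel(order #1): fills=none; bids=[#2:1@105 #3:3@103] asks=[-]
After op 5 [order #4] limit_sell(price=104, qty=10): fills=#2x#4:1@105; bids=[#3:3@103] asks=[#4:9@104]
After op 6 [order #5] limit_buy(price=96, qty=4): fills=none; bids=[#3:3@103 #5:4@96] asks=[#4:9@104]
After op 7 [order #6] limit_buy(price=99, qty=3): fills=none; bids=[#3:3@103 #6:3@99 #5:4@96] asks=[#4:9@104]
After op 8 cancel(order #4): fills=none; bids=[#3:3@103 #6:3@99 #5:4@96] asks=[-]
After op 9 [order #7] limit_buy(price=102, qty=6): fills=none; bids=[#3:3@103 #7:6@102 #6:3@99 #5:4@96] asks=[-]
After op 10 [order #8] limit_buy(price=101, qty=1): fills=none; bids=[#3:3@103 #7:6@102 #8:1@101 #6:3@99 #5:4@96] asks=[-]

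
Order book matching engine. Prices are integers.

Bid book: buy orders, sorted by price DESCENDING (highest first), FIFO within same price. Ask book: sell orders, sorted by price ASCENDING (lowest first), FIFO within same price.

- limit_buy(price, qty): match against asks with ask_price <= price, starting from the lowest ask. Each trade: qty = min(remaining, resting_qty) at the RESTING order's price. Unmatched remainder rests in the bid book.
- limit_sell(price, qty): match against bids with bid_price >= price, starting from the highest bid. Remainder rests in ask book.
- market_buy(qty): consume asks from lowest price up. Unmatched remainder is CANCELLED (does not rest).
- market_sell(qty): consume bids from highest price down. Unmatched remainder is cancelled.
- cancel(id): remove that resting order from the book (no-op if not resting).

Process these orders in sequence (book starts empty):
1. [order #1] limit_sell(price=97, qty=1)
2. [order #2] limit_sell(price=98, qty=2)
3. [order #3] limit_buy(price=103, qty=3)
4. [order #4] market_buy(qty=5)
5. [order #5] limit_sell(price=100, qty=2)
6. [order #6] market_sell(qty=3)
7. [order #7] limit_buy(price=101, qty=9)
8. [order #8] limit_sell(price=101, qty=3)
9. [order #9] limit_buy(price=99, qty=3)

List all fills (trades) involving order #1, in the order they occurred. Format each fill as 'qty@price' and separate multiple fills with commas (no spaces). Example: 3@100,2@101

After op 1 [order #1] limit_sell(price=97, qty=1): fills=none; bids=[-] asks=[#1:1@97]
After op 2 [order #2] limit_sell(price=98, qty=2): fills=none; bids=[-] asks=[#1:1@97 #2:2@98]
After op 3 [order #3] limit_buy(price=103, qty=3): fills=#3x#1:1@97 #3x#2:2@98; bids=[-] asks=[-]
After op 4 [order #4] market_buy(qty=5): fills=none; bids=[-] asks=[-]
After op 5 [order #5] limit_sell(price=100, qty=2): fills=none; bids=[-] asks=[#5:2@100]
After op 6 [order #6] market_sell(qty=3): fills=none; bids=[-] asks=[#5:2@100]
After op 7 [order #7] limit_buy(price=101, qty=9): fills=#7x#5:2@100; bids=[#7:7@101] asks=[-]
After op 8 [order #8] limit_sell(price=101, qty=3): fills=#7x#8:3@101; bids=[#7:4@101] asks=[-]
After op 9 [order #9] limit_buy(price=99, qty=3): fills=none; bids=[#7:4@101 #9:3@99] asks=[-]

Answer: 1@97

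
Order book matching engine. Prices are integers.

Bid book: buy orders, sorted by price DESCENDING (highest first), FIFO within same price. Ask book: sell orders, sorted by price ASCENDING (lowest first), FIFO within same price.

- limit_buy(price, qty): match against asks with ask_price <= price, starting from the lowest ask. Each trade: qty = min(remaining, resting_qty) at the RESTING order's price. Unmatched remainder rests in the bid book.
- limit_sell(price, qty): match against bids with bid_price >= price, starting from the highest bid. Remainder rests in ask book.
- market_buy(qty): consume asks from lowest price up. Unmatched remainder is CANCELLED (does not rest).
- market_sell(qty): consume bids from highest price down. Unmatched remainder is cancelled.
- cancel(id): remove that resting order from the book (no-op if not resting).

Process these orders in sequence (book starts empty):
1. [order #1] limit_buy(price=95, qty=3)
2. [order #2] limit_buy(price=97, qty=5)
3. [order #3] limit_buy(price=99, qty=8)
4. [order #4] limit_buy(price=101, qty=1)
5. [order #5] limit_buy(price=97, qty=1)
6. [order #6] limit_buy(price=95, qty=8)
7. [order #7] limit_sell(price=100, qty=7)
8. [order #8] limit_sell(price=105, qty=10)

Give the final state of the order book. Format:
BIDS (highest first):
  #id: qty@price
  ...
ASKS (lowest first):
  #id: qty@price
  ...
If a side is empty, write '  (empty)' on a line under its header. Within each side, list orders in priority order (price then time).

Answer: BIDS (highest first):
  #3: 8@99
  #2: 5@97
  #5: 1@97
  #1: 3@95
  #6: 8@95
ASKS (lowest first):
  #7: 6@100
  #8: 10@105

Derivation:
After op 1 [order #1] limit_buy(price=95, qty=3): fills=none; bids=[#1:3@95] asks=[-]
After op 2 [order #2] limit_buy(price=97, qty=5): fills=none; bids=[#2:5@97 #1:3@95] asks=[-]
After op 3 [order #3] limit_buy(price=99, qty=8): fills=none; bids=[#3:8@99 #2:5@97 #1:3@95] asks=[-]
After op 4 [order #4] limit_buy(price=101, qty=1): fills=none; bids=[#4:1@101 #3:8@99 #2:5@97 #1:3@95] asks=[-]
After op 5 [order #5] limit_buy(price=97, qty=1): fills=none; bids=[#4:1@101 #3:8@99 #2:5@97 #5:1@97 #1:3@95] asks=[-]
After op 6 [order #6] limit_buy(price=95, qty=8): fills=none; bids=[#4:1@101 #3:8@99 #2:5@97 #5:1@97 #1:3@95 #6:8@95] asks=[-]
After op 7 [order #7] limit_sell(price=100, qty=7): fills=#4x#7:1@101; bids=[#3:8@99 #2:5@97 #5:1@97 #1:3@95 #6:8@95] asks=[#7:6@100]
After op 8 [order #8] limit_sell(price=105, qty=10): fills=none; bids=[#3:8@99 #2:5@97 #5:1@97 #1:3@95 #6:8@95] asks=[#7:6@100 #8:10@105]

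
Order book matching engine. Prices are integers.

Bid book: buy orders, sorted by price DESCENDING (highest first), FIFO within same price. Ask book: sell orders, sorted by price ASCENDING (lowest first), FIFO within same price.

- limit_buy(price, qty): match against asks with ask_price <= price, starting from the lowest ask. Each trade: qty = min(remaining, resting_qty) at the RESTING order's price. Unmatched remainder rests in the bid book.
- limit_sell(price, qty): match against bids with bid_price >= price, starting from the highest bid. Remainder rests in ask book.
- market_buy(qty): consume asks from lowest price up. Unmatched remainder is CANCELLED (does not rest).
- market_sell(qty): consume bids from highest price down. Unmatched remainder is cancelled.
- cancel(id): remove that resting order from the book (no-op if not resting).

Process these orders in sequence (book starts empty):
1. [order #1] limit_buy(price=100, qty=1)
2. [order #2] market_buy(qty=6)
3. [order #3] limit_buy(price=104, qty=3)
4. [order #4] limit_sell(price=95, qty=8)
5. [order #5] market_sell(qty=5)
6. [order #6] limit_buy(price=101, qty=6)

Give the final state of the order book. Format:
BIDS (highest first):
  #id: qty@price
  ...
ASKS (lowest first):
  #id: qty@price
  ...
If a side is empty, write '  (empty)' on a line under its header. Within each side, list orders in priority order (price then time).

Answer: BIDS (highest first):
  #6: 2@101
ASKS (lowest first):
  (empty)

Derivation:
After op 1 [order #1] limit_buy(price=100, qty=1): fills=none; bids=[#1:1@100] asks=[-]
After op 2 [order #2] market_buy(qty=6): fills=none; bids=[#1:1@100] asks=[-]
After op 3 [order #3] limit_buy(price=104, qty=3): fills=none; bids=[#3:3@104 #1:1@100] asks=[-]
After op 4 [order #4] limit_sell(price=95, qty=8): fills=#3x#4:3@104 #1x#4:1@100; bids=[-] asks=[#4:4@95]
After op 5 [order #5] market_sell(qty=5): fills=none; bids=[-] asks=[#4:4@95]
After op 6 [order #6] limit_buy(price=101, qty=6): fills=#6x#4:4@95; bids=[#6:2@101] asks=[-]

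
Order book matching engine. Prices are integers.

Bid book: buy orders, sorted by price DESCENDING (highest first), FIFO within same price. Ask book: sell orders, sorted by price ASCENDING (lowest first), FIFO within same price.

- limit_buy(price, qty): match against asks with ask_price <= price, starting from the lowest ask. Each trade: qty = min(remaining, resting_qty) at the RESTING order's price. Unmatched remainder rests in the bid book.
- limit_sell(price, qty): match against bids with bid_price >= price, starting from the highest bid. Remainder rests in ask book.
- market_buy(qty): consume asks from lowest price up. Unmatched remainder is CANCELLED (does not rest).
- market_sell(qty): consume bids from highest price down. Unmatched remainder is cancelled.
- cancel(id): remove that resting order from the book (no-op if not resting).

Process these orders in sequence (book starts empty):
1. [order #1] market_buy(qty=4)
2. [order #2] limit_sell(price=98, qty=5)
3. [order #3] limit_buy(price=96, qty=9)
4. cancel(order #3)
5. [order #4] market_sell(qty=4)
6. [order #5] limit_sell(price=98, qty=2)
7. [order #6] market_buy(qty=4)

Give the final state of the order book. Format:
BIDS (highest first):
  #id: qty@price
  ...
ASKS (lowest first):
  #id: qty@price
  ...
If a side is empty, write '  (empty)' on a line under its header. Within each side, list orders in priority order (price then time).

Answer: BIDS (highest first):
  (empty)
ASKS (lowest first):
  #2: 1@98
  #5: 2@98

Derivation:
After op 1 [order #1] market_buy(qty=4): fills=none; bids=[-] asks=[-]
After op 2 [order #2] limit_sell(price=98, qty=5): fills=none; bids=[-] asks=[#2:5@98]
After op 3 [order #3] limit_buy(price=96, qty=9): fills=none; bids=[#3:9@96] asks=[#2:5@98]
After op 4 cancel(order #3): fills=none; bids=[-] asks=[#2:5@98]
After op 5 [order #4] market_sell(qty=4): fills=none; bids=[-] asks=[#2:5@98]
After op 6 [order #5] limit_sell(price=98, qty=2): fills=none; bids=[-] asks=[#2:5@98 #5:2@98]
After op 7 [order #6] market_buy(qty=4): fills=#6x#2:4@98; bids=[-] asks=[#2:1@98 #5:2@98]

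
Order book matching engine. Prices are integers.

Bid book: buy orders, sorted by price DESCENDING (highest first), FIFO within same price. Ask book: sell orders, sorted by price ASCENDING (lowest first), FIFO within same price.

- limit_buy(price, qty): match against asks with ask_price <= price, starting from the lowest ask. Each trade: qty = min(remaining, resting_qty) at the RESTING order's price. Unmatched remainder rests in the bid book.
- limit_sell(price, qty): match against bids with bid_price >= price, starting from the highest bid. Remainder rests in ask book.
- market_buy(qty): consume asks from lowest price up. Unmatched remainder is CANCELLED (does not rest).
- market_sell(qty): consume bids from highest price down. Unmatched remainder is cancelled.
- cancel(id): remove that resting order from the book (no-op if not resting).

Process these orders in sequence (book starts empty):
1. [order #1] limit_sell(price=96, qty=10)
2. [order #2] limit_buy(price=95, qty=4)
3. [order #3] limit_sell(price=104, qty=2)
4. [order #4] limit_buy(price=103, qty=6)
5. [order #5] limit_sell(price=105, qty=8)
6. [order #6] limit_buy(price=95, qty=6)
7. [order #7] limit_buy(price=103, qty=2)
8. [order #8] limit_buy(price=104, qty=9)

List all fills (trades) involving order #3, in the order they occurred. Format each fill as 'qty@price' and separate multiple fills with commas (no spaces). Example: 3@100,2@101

Answer: 2@104

Derivation:
After op 1 [order #1] limit_sell(price=96, qty=10): fills=none; bids=[-] asks=[#1:10@96]
After op 2 [order #2] limit_buy(price=95, qty=4): fills=none; bids=[#2:4@95] asks=[#1:10@96]
After op 3 [order #3] limit_sell(price=104, qty=2): fills=none; bids=[#2:4@95] asks=[#1:10@96 #3:2@104]
After op 4 [order #4] limit_buy(price=103, qty=6): fills=#4x#1:6@96; bids=[#2:4@95] asks=[#1:4@96 #3:2@104]
After op 5 [order #5] limit_sell(price=105, qty=8): fills=none; bids=[#2:4@95] asks=[#1:4@96 #3:2@104 #5:8@105]
After op 6 [order #6] limit_buy(price=95, qty=6): fills=none; bids=[#2:4@95 #6:6@95] asks=[#1:4@96 #3:2@104 #5:8@105]
After op 7 [order #7] limit_buy(price=103, qty=2): fills=#7x#1:2@96; bids=[#2:4@95 #6:6@95] asks=[#1:2@96 #3:2@104 #5:8@105]
After op 8 [order #8] limit_buy(price=104, qty=9): fills=#8x#1:2@96 #8x#3:2@104; bids=[#8:5@104 #2:4@95 #6:6@95] asks=[#5:8@105]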